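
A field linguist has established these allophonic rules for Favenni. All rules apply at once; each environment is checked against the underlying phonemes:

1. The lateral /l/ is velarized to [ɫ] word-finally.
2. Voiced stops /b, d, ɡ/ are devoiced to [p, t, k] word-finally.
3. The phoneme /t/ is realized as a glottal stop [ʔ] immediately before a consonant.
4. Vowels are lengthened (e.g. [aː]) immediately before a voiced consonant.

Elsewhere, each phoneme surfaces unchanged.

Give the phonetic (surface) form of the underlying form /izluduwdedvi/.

[iːzluːduːwdeːdvi]

/i/ (word-initial) occurs before a voiced consonant → [iː] by rule 4.
/l/ (between /z/ and /u/) is in the target of rule 1 but the environment (word-finally) is not met → [l].
/u/ (between /l/ and /d/): before a voiced consonant, so rule 4 applies → [uː].
/d/ (between /u/ and /u/) fails the environment for rule 2, so it stays [d].
/u/ — between /d/ and /w/, before a voiced consonant — surfaces as [uː] (rule 4).
/d/ (between /w/ and /e/) is in the target of rule 2 but the environment (word-finally) is not met → [d].
Rule 4 applies to /e/ (between /d/ and /d/: before a voiced consonant) → [eː].
/d/ (between /e/ and /v/): rule 2 targets it, but not word-finally → unchanged [d].
/i/ (word-final): rule 4 targets it, but not before a voiced consonant → unchanged [i].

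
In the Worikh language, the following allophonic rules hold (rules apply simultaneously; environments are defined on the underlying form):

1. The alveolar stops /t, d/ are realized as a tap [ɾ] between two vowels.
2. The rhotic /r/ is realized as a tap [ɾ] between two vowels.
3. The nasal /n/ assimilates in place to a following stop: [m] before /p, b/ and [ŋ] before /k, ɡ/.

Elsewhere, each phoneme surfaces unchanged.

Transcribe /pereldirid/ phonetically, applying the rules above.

[peɾeldiɾid]

/p/ stays [p].
/e/ (between /p/ and /r/) is unaffected → [e].
/r/ (between /e/ and /e/): between two vowels, so rule 2 applies → [ɾ].
/e/ (between /r/ and /l/) is unaffected → [e].
/l/ (between /e/ and /d/) is unaffected → [l].
/d/ (between /l/ and /i/) is in the target of rule 1 but the environment (between two vowels) is not met → [d].
/i/ (between /d/ and /r/) is unaffected → [i].
/r/ (between /i/ and /i/) occurs between two vowels → [ɾ] by rule 2.
/i/ (between /r/ and /d/) is unaffected → [i].
/d/ (word-final) fails the environment for rule 1, so it stays [d].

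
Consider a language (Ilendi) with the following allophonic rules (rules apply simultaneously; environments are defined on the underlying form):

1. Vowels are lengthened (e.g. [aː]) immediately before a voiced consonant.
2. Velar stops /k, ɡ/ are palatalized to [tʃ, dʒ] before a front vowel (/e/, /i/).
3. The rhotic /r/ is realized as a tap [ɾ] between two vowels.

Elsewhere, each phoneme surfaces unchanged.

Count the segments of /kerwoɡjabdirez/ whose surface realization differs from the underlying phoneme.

7

Segments that undergo a rule: /k/ → [tʃ] (rule 2); /e/ → [eː] (rule 1); /o/ → [oː] (rule 1); /a/ → [aː] (rule 1); /i/ → [iː] (rule 1); /r/ → [ɾ] (rule 3); /e/ → [eː] (rule 1).
All other segments surface unchanged.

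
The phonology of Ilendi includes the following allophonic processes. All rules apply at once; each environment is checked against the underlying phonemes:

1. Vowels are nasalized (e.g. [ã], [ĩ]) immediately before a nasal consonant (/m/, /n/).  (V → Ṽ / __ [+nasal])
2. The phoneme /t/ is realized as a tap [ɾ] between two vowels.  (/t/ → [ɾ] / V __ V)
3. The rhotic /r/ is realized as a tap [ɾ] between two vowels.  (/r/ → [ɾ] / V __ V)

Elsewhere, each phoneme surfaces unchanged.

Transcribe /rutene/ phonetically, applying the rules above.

[ruɾẽne]

/r/ (word-initial): rule 3 targets it, but not between two vowels → unchanged [r].
/u/ — between /r/ and /t/; rule 1 does not apply here → [u].
/t/ meets the environment for rule 2 (between two vowels) → [ɾ].
/e/ (between /t/ and /n/) occurs before a nasal consonant → [ẽ] by rule 1.
/n/ — not in any rule's target class → [n].
/e/ (word-final) fails the environment for rule 1, so it stays [e].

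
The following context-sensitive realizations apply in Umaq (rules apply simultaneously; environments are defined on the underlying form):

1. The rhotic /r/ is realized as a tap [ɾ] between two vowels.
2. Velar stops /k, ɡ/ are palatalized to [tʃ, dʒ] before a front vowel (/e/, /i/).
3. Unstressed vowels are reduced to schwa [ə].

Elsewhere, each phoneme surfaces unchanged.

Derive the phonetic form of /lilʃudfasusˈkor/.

/i/ meets the environment for rule 3 (in an unstressed syllable) → [ə].
/u/ (between /ʃ/ and /d/) occurs in an unstressed syllable → [ə] by rule 3.
/a/ meets the environment for rule 3 (in an unstressed syllable) → [ə].
Rule 3 applies to /u/ (between /s/ and /s/: in an unstressed syllable) → [ə].
/k/ (between /s/ and /o/) fails the environment for rule 2, so it stays [k].
/o/ (between /k/ and /r/): rule 3 targets it, but not in an unstressed syllable → unchanged [o].
/r/ (word-final) fails the environment for rule 1, so it stays [r].

[ləlʃədfəsəsˈkor]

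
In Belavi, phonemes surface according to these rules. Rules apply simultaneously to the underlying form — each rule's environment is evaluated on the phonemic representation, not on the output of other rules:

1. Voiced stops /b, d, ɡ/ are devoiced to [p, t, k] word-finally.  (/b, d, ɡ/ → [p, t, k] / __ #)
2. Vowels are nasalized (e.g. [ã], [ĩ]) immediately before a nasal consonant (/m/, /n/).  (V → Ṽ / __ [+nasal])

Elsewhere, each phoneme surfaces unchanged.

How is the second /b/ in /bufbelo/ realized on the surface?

[b]

/b/ (between /f/ and /e/): rule 1 targets it, but not word-finally → unchanged [b].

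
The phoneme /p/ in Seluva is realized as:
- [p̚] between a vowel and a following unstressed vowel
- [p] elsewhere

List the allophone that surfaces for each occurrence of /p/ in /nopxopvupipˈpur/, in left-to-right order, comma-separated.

Occurrence 1 (position 3): no conditioning environment matches → elsewhere allophone [p].
Occurrence 2 (position 6): no conditioning environment matches → elsewhere allophone [p].
Occurrence 3 (position 9): between a vowel and a following unstressed vowel → [p̚].
Occurrence 4 (position 11): no conditioning environment matches → elsewhere allophone [p].
Occurrence 5 (position 12): no conditioning environment matches → elsewhere allophone [p].

[p], [p], [p̚], [p], [p]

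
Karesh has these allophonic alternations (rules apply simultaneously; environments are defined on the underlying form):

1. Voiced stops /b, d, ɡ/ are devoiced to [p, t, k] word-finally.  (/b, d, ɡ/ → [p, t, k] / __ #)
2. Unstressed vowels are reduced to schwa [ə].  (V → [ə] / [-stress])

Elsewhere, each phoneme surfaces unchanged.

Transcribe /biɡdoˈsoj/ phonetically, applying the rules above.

/b/ — word-initial; rule 1 does not apply here → [b].
/i/ (between /b/ and /ɡ/) occurs in an unstressed syllable → [ə] by rule 2.
/ɡ/ (between /i/ and /d/) is in the target of rule 1 but the environment (word-finally) is not met → [ɡ].
/d/ (between /ɡ/ and /o/) fails the environment for rule 1, so it stays [d].
Rule 2 applies to /o/ (between /d/ and /s/: in an unstressed syllable) → [ə].
/o/ (between /s/ and /j/): rule 2 targets it, but not in an unstressed syllable → unchanged [o].

[bəɡdəˈsoj]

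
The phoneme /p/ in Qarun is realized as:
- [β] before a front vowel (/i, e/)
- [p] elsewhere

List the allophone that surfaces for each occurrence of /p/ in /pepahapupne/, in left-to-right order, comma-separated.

[β], [p], [p], [p]

Occurrence 1 (position 1): before a front vowel (/i, e/) → [β].
Occurrence 2 (position 3): no conditioning environment matches → elsewhere allophone [p].
Occurrence 3 (position 7): no conditioning environment matches → elsewhere allophone [p].
Occurrence 4 (position 9): no conditioning environment matches → elsewhere allophone [p].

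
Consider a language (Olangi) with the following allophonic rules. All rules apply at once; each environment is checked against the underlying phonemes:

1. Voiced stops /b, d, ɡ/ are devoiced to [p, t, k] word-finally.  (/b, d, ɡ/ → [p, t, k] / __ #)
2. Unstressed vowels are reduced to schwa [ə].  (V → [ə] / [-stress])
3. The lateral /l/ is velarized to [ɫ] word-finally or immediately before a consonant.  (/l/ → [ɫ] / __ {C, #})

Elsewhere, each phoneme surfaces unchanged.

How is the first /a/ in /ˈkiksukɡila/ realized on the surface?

[ə]

/a/ meets the environment for rule 2 (in an unstressed syllable) → [ə].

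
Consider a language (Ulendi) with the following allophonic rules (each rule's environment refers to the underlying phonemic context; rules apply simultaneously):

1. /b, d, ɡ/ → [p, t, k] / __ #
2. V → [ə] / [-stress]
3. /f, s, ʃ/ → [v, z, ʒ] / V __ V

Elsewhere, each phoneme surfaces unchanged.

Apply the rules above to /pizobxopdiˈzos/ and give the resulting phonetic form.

[pəzəbxəpdəˈzos]

/i/ (between /p/ and /z/): in an unstressed syllable, so rule 2 applies → [ə].
/o/ — between /z/ and /b/, in an unstressed syllable — surfaces as [ə] (rule 2).
/b/ (between /o/ and /x/) fails the environment for rule 1, so it stays [b].
/o/ — between /x/ and /p/, in an unstressed syllable — surfaces as [ə] (rule 2).
/d/ (between /p/ and /i/): rule 1 targets it, but not word-finally → unchanged [d].
Rule 2 applies to /i/ (between /d/ and /z/: in an unstressed syllable) → [ə].
/o/ (between /z/ and /s/) fails the environment for rule 2, so it stays [o].
/s/ (word-final): rule 3 targets it, but not between two vowels → unchanged [s].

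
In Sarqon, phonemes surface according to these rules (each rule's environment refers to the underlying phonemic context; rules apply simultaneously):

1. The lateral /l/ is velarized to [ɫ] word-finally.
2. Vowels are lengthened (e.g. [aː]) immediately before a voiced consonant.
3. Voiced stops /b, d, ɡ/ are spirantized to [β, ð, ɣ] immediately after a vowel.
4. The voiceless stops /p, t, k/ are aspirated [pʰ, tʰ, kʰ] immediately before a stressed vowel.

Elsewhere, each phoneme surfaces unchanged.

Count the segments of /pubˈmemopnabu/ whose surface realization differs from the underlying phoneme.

5

Segments that undergo a rule: /u/ → [uː] (rule 2); /b/ → [β] (rule 3); /e/ → [eː] (rule 2); /a/ → [aː] (rule 2); /b/ → [β] (rule 3).
All other segments surface unchanged.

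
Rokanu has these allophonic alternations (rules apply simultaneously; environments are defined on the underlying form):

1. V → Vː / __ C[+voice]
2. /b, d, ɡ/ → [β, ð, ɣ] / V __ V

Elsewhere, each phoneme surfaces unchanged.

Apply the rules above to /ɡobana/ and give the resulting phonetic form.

/ɡ/ (word-initial) is in the target of rule 2 but the environment (between two vowels) is not met → [ɡ].
/o/ meets the environment for rule 1 (before a voiced consonant) → [oː].
Rule 2 applies to /b/ (between /o/ and /a/: between two vowels) → [β].
/a/ (between /b/ and /n/) occurs before a voiced consonant → [aː] by rule 1.
/a/ (word-final): rule 1 targets it, but not before a voiced consonant → unchanged [a].

[ɡoːβaːna]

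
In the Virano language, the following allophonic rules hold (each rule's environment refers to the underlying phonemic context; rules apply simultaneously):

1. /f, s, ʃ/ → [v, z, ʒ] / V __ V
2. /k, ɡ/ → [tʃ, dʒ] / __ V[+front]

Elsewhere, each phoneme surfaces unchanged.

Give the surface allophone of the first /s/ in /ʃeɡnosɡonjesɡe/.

/s/ (between /o/ and /ɡ/): rule 1 targets it, but not between two vowels → unchanged [s].

[s]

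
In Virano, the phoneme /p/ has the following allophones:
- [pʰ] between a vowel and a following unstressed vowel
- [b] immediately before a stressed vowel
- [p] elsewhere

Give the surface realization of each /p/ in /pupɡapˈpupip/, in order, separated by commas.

[p], [p], [p], [b], [pʰ], [p]

Occurrence 1 (position 1): no conditioning environment matches → elsewhere allophone [p].
Occurrence 2 (position 3): no conditioning environment matches → elsewhere allophone [p].
Occurrence 3 (position 6): no conditioning environment matches → elsewhere allophone [p].
Occurrence 4 (position 7): immediately before a stressed vowel → [b].
Occurrence 5 (position 9): between a vowel and a following unstressed vowel → [pʰ].
Occurrence 6 (position 11): no conditioning environment matches → elsewhere allophone [p].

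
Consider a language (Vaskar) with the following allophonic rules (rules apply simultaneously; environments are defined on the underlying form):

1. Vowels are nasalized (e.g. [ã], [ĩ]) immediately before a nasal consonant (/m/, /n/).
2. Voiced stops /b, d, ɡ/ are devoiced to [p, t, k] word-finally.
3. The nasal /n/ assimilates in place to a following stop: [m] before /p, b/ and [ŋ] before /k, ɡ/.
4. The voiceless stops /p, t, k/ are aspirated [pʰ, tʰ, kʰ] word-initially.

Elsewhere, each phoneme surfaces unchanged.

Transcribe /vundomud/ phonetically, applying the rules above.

[vũndõmut]

/v/ stays [v].
/u/ — between /v/ and /n/, before a nasal consonant — surfaces as [ũ] (rule 1).
/n/ (between /u/ and /d/) is in the target of rule 3 but the environment (before a labial or velar stop) is not met → [n].
/d/ (between /n/ and /o/) is in the target of rule 2 but the environment (word-finally) is not met → [d].
Rule 1 applies to /o/ (between /d/ and /m/: before a nasal consonant) → [õ].
/m/ — not in any rule's target class → [m].
/u/ — between /m/ and /d/; rule 1 does not apply here → [u].
/d/ meets the environment for rule 2 (word-finally) → [t].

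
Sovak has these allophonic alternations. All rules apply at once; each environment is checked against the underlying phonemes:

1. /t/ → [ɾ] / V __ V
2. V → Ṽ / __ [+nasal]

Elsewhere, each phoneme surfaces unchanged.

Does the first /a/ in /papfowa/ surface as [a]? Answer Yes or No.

/a/ (between /p/ and /p/) is in the target of rule 2 but the environment (before a nasal consonant) is not met → [a].
The actual realization is [a], which matches [a].

Yes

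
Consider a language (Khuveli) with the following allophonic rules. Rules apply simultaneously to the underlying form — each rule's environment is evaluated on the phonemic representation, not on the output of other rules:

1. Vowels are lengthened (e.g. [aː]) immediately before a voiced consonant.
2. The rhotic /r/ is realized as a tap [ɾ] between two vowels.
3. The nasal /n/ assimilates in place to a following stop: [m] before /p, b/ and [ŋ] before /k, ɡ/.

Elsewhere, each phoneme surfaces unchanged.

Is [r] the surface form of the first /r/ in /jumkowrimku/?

/r/ (between /w/ and /i/): rule 2 targets it, but not between two vowels → unchanged [r].
The actual realization is [r], which matches [r].

Yes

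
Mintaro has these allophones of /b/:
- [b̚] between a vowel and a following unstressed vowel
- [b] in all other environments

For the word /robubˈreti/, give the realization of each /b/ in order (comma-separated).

[b̚], [b]

Occurrence 1 (position 3): between a vowel and a following unstressed vowel → [b̚].
Occurrence 2 (position 5): no conditioning environment matches → elsewhere allophone [b].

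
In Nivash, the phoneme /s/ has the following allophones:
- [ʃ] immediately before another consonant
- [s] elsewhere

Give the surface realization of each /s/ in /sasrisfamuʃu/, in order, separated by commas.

[s], [ʃ], [ʃ]

Occurrence 1 (position 1): no conditioning environment matches → elsewhere allophone [s].
Occurrence 2 (position 3): immediately before another consonant → [ʃ].
Occurrence 3 (position 6): immediately before another consonant → [ʃ].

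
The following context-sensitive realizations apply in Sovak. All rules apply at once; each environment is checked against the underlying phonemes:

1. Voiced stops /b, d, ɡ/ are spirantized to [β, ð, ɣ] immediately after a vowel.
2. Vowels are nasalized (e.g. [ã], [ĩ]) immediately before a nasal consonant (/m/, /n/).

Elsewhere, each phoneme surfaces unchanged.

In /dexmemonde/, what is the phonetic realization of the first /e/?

/e/ (between /d/ and /x/) fails the environment for rule 2, so it stays [e].

[e]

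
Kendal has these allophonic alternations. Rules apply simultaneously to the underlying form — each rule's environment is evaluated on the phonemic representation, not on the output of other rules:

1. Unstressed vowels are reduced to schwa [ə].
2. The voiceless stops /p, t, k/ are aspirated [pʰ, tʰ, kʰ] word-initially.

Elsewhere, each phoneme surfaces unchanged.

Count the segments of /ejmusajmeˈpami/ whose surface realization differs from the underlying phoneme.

Segments that undergo a rule: /e/ → [ə] (rule 1); /u/ → [ə] (rule 1); /a/ → [ə] (rule 1); /e/ → [ə] (rule 1); /i/ → [ə] (rule 1).
All other segments surface unchanged.

5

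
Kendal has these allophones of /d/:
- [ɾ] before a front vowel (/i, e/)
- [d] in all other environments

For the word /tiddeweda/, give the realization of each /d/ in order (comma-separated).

Occurrence 1 (position 3): no conditioning environment matches → elsewhere allophone [d].
Occurrence 2 (position 4): before a front vowel (/i, e/) → [ɾ].
Occurrence 3 (position 8): no conditioning environment matches → elsewhere allophone [d].

[d], [ɾ], [d]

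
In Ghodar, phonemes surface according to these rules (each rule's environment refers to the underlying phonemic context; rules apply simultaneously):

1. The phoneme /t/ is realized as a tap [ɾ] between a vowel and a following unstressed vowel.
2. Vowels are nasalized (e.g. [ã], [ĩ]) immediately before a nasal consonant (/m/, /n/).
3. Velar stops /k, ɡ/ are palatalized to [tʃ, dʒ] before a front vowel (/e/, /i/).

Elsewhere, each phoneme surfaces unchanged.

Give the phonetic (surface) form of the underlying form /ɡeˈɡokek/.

/ɡ/ — word-initial, before a front vowel — surfaces as [dʒ] (rule 3).
/e/ (between /ɡ/ and /ɡ/): rule 2 targets it, but not before a nasal consonant → unchanged [e].
/ɡ/ (between /e/ and /o/): rule 3 targets it, but not before a front vowel → unchanged [ɡ].
/o/ (between /ɡ/ and /k/): rule 2 targets it, but not before a nasal consonant → unchanged [o].
/k/ (between /o/ and /e/): before a front vowel, so rule 3 applies → [tʃ].
/e/ — between /k/ and /k/; rule 2 does not apply here → [e].
/k/ (word-final): rule 3 targets it, but not before a front vowel → unchanged [k].

[dʒeˈɡotʃek]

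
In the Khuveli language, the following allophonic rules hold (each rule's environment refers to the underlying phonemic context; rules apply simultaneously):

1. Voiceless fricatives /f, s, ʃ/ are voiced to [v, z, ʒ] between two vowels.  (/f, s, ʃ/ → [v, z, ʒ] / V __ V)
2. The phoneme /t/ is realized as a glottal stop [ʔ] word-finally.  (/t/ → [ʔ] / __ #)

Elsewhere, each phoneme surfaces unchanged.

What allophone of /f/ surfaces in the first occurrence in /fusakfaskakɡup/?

/f/ (word-initial): rule 1 targets it, but not between two vowels → unchanged [f].

[f]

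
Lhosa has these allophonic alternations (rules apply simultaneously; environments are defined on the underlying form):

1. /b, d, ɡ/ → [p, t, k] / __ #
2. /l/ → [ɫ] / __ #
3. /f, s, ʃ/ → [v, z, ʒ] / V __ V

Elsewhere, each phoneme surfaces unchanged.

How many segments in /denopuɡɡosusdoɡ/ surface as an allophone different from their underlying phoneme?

2

Segments that undergo a rule: /s/ → [z] (rule 3); /ɡ/ → [k] (rule 1).
All other segments surface unchanged.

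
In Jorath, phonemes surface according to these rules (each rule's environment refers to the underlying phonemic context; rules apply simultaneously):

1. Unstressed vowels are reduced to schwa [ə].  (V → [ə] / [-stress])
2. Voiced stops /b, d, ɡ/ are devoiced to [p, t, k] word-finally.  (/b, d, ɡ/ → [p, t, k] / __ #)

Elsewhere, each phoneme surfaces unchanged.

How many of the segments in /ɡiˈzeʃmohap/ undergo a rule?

Segments that undergo a rule: /i/ → [ə] (rule 1); /o/ → [ə] (rule 1); /a/ → [ə] (rule 1).
All other segments surface unchanged.

3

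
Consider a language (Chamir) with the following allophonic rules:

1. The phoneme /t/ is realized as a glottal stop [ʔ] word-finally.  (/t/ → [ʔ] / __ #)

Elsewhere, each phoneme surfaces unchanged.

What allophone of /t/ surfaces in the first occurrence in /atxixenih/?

[t]

/t/ (between /a/ and /x/): rule 1 targets it, but not word-finally → unchanged [t].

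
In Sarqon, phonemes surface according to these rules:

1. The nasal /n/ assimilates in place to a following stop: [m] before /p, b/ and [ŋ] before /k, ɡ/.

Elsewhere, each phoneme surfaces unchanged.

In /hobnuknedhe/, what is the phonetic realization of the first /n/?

/n/ (between /b/ and /u/) fails the environment for rule 1, so it stays [n].

[n]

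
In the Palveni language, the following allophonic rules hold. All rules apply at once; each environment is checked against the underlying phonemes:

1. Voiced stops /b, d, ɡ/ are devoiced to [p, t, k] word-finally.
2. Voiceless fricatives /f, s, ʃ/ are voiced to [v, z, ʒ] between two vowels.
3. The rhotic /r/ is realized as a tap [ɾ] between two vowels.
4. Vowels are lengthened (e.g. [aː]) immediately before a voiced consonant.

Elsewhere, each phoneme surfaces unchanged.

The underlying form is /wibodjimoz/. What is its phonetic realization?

/i/ meets the environment for rule 4 (before a voiced consonant) → [iː].
/b/ (between /i/ and /o/): rule 1 targets it, but not word-finally → unchanged [b].
/o/ (between /b/ and /d/) occurs before a voiced consonant → [oː] by rule 4.
/d/ — between /o/ and /j/; rule 1 does not apply here → [d].
/i/ (between /j/ and /m/) occurs before a voiced consonant → [iː] by rule 4.
/o/ (between /m/ and /z/): before a voiced consonant, so rule 4 applies → [oː].

[wiːboːdjiːmoːz]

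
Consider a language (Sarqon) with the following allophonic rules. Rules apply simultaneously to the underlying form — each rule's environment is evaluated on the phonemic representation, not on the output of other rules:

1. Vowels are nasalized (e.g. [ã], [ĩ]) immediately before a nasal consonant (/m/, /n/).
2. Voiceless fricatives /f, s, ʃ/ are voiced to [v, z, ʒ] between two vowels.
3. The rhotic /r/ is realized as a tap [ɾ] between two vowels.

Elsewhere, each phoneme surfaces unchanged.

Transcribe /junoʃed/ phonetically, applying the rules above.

[jũnoʒed]

/j/ (word-initial): no rule targets it → [j].
/u/ (between /j/ and /n/) occurs before a nasal consonant → [ũ] by rule 1.
/n/ — not in any rule's target class → [n].
/o/ — between /n/ and /ʃ/; rule 1 does not apply here → [o].
/ʃ/ — between /o/ and /e/, between two vowels — surfaces as [ʒ] (rule 2).
/e/ (between /ʃ/ and /d/) is in the target of rule 1 but the environment (before a nasal consonant) is not met → [e].
/d/ — not in any rule's target class → [d].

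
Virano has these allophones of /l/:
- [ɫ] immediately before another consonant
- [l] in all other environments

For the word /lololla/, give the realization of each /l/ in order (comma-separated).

Occurrence 1 (position 1): no conditioning environment matches → elsewhere allophone [l].
Occurrence 2 (position 3): no conditioning environment matches → elsewhere allophone [l].
Occurrence 3 (position 5): immediately before another consonant → [ɫ].
Occurrence 4 (position 6): no conditioning environment matches → elsewhere allophone [l].

[l], [l], [ɫ], [l]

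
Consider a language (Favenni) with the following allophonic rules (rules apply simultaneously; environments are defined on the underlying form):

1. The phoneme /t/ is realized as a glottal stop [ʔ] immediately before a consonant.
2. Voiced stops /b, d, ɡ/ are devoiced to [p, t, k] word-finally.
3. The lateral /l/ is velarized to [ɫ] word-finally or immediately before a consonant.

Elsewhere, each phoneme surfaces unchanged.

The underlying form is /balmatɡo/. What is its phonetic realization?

[baɫmaʔɡo]

/b/ (word-initial) fails the environment for rule 2, so it stays [b].
/l/ meets the environment for rule 3 (word-finally or immediately before a consonant) → [ɫ].
/t/ — between /a/ and /ɡ/, immediately before a consonant — surfaces as [ʔ] (rule 1).
/ɡ/ — between /t/ and /o/; rule 2 does not apply here → [ɡ].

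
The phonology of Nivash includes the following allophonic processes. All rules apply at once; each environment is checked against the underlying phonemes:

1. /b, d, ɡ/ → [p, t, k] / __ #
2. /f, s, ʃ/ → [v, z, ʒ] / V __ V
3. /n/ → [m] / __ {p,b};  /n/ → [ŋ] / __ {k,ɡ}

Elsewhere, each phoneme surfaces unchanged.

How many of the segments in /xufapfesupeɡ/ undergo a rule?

Segments that undergo a rule: /f/ → [v] (rule 2); /s/ → [z] (rule 2); /ɡ/ → [k] (rule 1).
All other segments surface unchanged.

3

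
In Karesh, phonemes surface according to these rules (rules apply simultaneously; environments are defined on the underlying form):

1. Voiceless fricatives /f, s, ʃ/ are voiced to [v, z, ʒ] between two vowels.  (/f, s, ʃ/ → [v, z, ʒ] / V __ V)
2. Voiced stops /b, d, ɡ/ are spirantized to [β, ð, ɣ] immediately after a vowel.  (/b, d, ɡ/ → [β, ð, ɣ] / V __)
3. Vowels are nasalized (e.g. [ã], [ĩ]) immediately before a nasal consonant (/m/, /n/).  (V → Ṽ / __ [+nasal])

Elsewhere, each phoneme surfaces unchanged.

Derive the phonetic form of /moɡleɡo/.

/m/ (word-initial) is unaffected → [m].
/o/ (between /m/ and /ɡ/) is in the target of rule 3 but the environment (before a nasal consonant) is not met → [o].
Rule 2 applies to /ɡ/ (between /o/ and /l/: immediately after a vowel) → [ɣ].
/l/ stays [l].
/e/ (between /l/ and /ɡ/) is in the target of rule 3 but the environment (before a nasal consonant) is not met → [e].
/ɡ/ — between /e/ and /o/, immediately after a vowel — surfaces as [ɣ] (rule 2).
/o/ (word-final) fails the environment for rule 3, so it stays [o].

[moɣleɣo]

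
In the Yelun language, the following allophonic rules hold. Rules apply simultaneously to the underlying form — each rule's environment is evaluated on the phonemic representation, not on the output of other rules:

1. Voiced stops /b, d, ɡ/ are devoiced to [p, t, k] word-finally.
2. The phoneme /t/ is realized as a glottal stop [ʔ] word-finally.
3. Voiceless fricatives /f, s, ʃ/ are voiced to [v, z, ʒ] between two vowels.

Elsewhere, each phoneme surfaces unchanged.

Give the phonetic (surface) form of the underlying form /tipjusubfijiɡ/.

[tipjuzubfijik]

/t/ (word-initial) is in the target of rule 2 but the environment (word-finally) is not met → [t].
/i/ (between /t/ and /p/) is unaffected → [i].
/p/ — not in any rule's target class → [p].
/j/ (between /p/ and /u/): no rule targets it → [j].
/u/ stays [u].
/s/ — between /u/ and /u/, between two vowels — surfaces as [z] (rule 3).
/u/ stays [u].
/b/ (between /u/ and /f/) fails the environment for rule 1, so it stays [b].
/f/ — between /b/ and /i/; rule 3 does not apply here → [f].
/i/ (between /f/ and /j/) is unaffected → [i].
/j/ (between /i/ and /i/) is unaffected → [j].
/i/ stays [i].
Rule 1 applies to /ɡ/ (word-final: word-finally) → [k].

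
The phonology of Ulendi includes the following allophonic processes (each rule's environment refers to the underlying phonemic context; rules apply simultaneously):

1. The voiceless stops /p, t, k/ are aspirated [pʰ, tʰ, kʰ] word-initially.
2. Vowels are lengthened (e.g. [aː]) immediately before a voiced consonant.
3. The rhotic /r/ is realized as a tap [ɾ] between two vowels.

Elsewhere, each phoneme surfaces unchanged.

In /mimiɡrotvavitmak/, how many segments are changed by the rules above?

3

Segments that undergo a rule: /i/ → [iː] (rule 2); /i/ → [iː] (rule 2); /a/ → [aː] (rule 2).
All other segments surface unchanged.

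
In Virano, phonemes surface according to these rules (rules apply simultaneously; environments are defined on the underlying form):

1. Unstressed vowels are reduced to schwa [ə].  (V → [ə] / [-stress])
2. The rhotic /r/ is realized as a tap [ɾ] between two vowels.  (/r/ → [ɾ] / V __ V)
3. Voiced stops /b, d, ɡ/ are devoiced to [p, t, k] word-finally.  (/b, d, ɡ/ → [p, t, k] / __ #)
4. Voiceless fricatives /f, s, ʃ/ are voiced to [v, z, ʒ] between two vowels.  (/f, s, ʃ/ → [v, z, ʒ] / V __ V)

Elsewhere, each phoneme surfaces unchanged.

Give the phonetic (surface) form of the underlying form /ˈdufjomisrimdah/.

/d/ (word-initial) is in the target of rule 3 but the environment (word-finally) is not met → [d].
/u/ (between /d/ and /f/): rule 1 targets it, but not in an unstressed syllable → unchanged [u].
/f/ (between /u/ and /j/) is in the target of rule 4 but the environment (between two vowels) is not met → [f].
/j/ (between /f/ and /o/): no rule targets it → [j].
/o/ (between /j/ and /m/) occurs in an unstressed syllable → [ə] by rule 1.
/m/ stays [m].
/i/ meets the environment for rule 1 (in an unstressed syllable) → [ə].
/s/ (between /i/ and /r/) is in the target of rule 4 but the environment (between two vowels) is not met → [s].
/r/ — between /s/ and /i/; rule 2 does not apply here → [r].
/i/ meets the environment for rule 1 (in an unstressed syllable) → [ə].
/m/ (between /i/ and /d/) is unaffected → [m].
/d/ — between /m/ and /a/; rule 3 does not apply here → [d].
/a/ (between /d/ and /h/) occurs in an unstressed syllable → [ə] by rule 1.
/h/ — not in any rule's target class → [h].

[ˈdufjəməsrəmdəh]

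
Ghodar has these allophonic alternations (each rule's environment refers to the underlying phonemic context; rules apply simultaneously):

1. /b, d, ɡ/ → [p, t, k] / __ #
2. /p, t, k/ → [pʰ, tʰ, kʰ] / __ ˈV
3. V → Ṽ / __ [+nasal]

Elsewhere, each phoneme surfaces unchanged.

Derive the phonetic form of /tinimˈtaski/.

[tĩnĩmˈtʰaski]

/t/ — word-initial; rule 2 does not apply here → [t].
/i/ (between /t/ and /n/) occurs before a nasal consonant → [ĩ] by rule 3.
/n/ (between /i/ and /i/) is unaffected → [n].
/i/ — between /n/ and /m/, before a nasal consonant — surfaces as [ĩ] (rule 3).
/m/ (between /i/ and /t/): no rule targets it → [m].
/t/ (between /m/ and /a/) occurs immediately before a stressed vowel → [tʰ] by rule 2.
/a/ (between /t/ and /s/) fails the environment for rule 3, so it stays [a].
/s/ stays [s].
/k/ (between /s/ and /i/): rule 2 targets it, but not immediately before a stressed vowel → unchanged [k].
/i/ — word-final; rule 3 does not apply here → [i].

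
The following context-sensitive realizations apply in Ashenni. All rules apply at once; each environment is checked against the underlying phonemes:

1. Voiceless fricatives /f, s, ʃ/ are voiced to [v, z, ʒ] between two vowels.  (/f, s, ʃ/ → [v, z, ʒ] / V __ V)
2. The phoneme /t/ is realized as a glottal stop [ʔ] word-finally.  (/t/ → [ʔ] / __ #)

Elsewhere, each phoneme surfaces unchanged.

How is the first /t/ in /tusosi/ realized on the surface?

/t/ — word-initial; rule 2 does not apply here → [t].

[t]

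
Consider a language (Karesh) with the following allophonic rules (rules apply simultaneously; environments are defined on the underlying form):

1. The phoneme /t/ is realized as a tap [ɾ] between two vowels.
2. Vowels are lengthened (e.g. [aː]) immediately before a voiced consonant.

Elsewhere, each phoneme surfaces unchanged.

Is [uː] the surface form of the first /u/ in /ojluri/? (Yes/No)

Yes

Rule 2 applies to /u/ (between /l/ and /r/: before a voiced consonant) → [uː].
The actual realization is [uː], which matches [uː].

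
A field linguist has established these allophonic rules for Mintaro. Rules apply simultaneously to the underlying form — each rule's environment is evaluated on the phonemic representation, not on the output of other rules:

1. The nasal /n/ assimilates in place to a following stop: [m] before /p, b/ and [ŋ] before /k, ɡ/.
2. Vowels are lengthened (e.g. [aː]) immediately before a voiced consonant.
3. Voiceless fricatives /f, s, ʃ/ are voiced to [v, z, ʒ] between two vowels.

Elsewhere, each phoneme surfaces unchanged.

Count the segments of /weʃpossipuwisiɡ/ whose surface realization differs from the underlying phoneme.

3

Segments that undergo a rule: /u/ → [uː] (rule 2); /s/ → [z] (rule 3); /i/ → [iː] (rule 2).
All other segments surface unchanged.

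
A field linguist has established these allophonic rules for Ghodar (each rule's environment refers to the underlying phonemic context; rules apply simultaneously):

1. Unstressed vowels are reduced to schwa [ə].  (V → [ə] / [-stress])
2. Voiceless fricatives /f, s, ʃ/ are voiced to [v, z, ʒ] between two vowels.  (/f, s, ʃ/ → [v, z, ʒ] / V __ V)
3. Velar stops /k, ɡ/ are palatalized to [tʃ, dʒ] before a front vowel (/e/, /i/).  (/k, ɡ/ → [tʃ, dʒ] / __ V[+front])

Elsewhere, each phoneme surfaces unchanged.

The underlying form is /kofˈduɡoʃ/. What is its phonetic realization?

[kəfˈduɡəʃ]

/k/ (word-initial) is in the target of rule 3 but the environment (before a front vowel) is not met → [k].
/o/ (between /k/ and /f/): in an unstressed syllable, so rule 1 applies → [ə].
/f/ (between /o/ and /d/): rule 2 targets it, but not between two vowels → unchanged [f].
/d/ stays [d].
/u/ (between /d/ and /ɡ/): rule 1 targets it, but not in an unstressed syllable → unchanged [u].
/ɡ/ (between /u/ and /o/) fails the environment for rule 3, so it stays [ɡ].
/o/ (between /ɡ/ and /ʃ/) occurs in an unstressed syllable → [ə] by rule 1.
/ʃ/ (word-final) fails the environment for rule 2, so it stays [ʃ].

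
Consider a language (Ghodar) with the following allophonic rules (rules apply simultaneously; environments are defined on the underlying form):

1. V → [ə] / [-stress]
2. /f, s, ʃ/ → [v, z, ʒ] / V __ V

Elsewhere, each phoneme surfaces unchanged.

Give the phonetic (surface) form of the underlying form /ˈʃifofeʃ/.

/ʃ/ (word-initial) fails the environment for rule 2, so it stays [ʃ].
/i/ — between /ʃ/ and /f/; rule 1 does not apply here → [i].
/f/ (between /i/ and /o/) occurs between two vowels → [v] by rule 2.
/o/ — between /f/ and /f/, in an unstressed syllable — surfaces as [ə] (rule 1).
/f/ (between /o/ and /e/) occurs between two vowels → [v] by rule 2.
/e/ (between /f/ and /ʃ/): in an unstressed syllable, so rule 1 applies → [ə].
/ʃ/ — word-final; rule 2 does not apply here → [ʃ].

[ˈʃivəvəʃ]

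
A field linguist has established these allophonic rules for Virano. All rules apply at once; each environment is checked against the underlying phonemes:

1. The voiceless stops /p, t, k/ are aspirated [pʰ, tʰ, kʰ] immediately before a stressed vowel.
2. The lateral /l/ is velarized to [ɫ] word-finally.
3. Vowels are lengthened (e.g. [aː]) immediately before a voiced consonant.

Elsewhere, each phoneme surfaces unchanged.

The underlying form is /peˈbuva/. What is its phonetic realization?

[peːˈbuːva]

/p/ (word-initial) fails the environment for rule 1, so it stays [p].
/e/ meets the environment for rule 3 (before a voiced consonant) → [eː].
/b/ stays [b].
/u/ (between /b/ and /v/): before a voiced consonant, so rule 3 applies → [uː].
/v/ (between /u/ and /a/): no rule targets it → [v].
/a/ (word-final): rule 3 targets it, but not before a voiced consonant → unchanged [a].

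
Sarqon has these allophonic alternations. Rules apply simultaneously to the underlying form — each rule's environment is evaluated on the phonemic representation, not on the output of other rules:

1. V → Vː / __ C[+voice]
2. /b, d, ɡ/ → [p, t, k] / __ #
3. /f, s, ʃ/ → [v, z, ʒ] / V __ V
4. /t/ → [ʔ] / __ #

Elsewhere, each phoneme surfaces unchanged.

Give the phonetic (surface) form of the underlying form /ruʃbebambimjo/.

/r/ (word-initial) is unaffected → [r].
/u/ — between /r/ and /ʃ/; rule 1 does not apply here → [u].
/ʃ/ (between /u/ and /b/) is in the target of rule 3 but the environment (between two vowels) is not met → [ʃ].
/b/ (between /ʃ/ and /e/) is in the target of rule 2 but the environment (word-finally) is not met → [b].
/e/ — between /b/ and /b/, before a voiced consonant — surfaces as [eː] (rule 1).
/b/ — between /e/ and /a/; rule 2 does not apply here → [b].
Rule 1 applies to /a/ (between /b/ and /m/: before a voiced consonant) → [aː].
/m/ stays [m].
/b/ — between /m/ and /i/; rule 2 does not apply here → [b].
/i/ — between /b/ and /m/, before a voiced consonant — surfaces as [iː] (rule 1).
/m/ (between /i/ and /j/) is unaffected → [m].
/j/ stays [j].
/o/ (word-final): rule 1 targets it, but not before a voiced consonant → unchanged [o].

[ruʃbeːbaːmbiːmjo]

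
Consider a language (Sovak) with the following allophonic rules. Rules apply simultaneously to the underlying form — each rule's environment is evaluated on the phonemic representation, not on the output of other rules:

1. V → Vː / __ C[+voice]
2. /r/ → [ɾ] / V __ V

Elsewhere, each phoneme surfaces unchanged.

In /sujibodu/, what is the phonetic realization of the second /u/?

/u/ (word-final) is in the target of rule 1 but the environment (before a voiced consonant) is not met → [u].

[u]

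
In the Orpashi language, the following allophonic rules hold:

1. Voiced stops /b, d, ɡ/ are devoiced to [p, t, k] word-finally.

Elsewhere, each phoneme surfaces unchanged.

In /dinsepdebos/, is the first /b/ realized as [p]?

/b/ (between /e/ and /o/) fails the environment for rule 1, so it stays [b].
The actual realization is [b], not [p].

No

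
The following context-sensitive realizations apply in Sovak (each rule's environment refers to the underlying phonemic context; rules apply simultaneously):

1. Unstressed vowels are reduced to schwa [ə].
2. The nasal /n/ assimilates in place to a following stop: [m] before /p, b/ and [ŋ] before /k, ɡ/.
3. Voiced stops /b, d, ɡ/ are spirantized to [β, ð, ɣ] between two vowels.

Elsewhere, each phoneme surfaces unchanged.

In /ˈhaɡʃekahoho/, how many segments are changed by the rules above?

Segments that undergo a rule: /e/ → [ə] (rule 1); /a/ → [ə] (rule 1); /o/ → [ə] (rule 1); /o/ → [ə] (rule 1).
All other segments surface unchanged.

4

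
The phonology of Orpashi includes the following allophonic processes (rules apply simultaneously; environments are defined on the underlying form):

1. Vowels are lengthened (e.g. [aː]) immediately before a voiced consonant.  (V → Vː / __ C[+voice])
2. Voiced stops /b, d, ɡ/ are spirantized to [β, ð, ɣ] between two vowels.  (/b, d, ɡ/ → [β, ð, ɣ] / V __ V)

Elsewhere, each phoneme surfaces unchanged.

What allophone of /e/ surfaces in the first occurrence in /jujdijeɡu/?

[eː]

/e/ (between /j/ and /ɡ/) occurs before a voiced consonant → [eː] by rule 1.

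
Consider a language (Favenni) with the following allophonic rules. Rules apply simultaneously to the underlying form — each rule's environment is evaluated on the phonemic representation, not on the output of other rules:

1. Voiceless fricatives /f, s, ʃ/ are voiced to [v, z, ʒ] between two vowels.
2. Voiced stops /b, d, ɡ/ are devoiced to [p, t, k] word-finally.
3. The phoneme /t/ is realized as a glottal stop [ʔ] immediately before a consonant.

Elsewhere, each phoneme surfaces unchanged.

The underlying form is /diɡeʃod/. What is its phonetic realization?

/d/ (word-initial): rule 2 targets it, but not word-finally → unchanged [d].
/i/ (between /d/ and /ɡ/) is unaffected → [i].
/ɡ/ (between /i/ and /e/) is in the target of rule 2 but the environment (word-finally) is not met → [ɡ].
/e/ (between /ɡ/ and /ʃ/) is unaffected → [e].
Rule 1 applies to /ʃ/ (between /e/ and /o/: between two vowels) → [ʒ].
/o/ (between /ʃ/ and /d/) is unaffected → [o].
Rule 2 applies to /d/ (word-final: word-finally) → [t].

[diɡeʒot]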